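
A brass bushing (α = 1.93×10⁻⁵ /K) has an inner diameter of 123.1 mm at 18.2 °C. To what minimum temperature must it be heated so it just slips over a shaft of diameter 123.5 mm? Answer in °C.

Required Δd = 123.5 − 123.1 = 0.4 mm
Δd = αd₀ΔT ⇒ ΔT = Δd/(αd₀) = 0.4 / (1.93×10⁻⁵ × 123.1) = 168.36 K
T_min = 18.2 + 168.36 = 186.56 °C

T = 187 °C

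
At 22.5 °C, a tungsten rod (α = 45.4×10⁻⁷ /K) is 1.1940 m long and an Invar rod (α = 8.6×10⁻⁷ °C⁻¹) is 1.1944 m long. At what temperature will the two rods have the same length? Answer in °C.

T = 113.5 °C

L₁(1 + α₁ΔT) = L₂(1 + α₂ΔT) ⇒ ΔT = (L₂ − L₁)/(α₁L₁ − α₂L₂)
L₂ − L₁ = 1.1944 − 1.1940 = 4.00×10⁻⁴ m
α₁L₁ − α₂L₂ = 45.4×10⁻⁷×1.1940 − 8.6×10⁻⁷×1.1944 = 4.393576×10⁻⁶ m/K
ΔT = 4.00×10⁻⁴ / 4.393576×10⁻⁶ = 91.042 K
T = 22.5 + 91.042 = 113.542 °C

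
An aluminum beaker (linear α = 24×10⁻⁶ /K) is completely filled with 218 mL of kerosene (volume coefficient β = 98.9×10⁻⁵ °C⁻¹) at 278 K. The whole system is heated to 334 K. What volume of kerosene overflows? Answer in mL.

The beaker also expands: β_container ≈ 3α = 7.2×10⁻⁵ /K
Net overflow = V₀(β_liq − 3α_cont)ΔT
β − 3α = 9.89×10⁻⁴ − 7.2×10⁻⁵ = 9.17×10⁻⁴ /K; ΔT = 56 K
ΔV = 218 × 9.17×10⁻⁴ × 56 = 11.2 mL

11.2 mL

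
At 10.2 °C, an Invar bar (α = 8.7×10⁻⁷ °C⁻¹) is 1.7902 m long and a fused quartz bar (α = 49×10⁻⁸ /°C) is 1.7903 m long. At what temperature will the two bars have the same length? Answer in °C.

T = 157.2 °C

Equal length when α₁L₁ΔT − α₂L₂ΔT = L₂ − L₁ = 1.00×10⁻⁴ m
α₁L₁ = 1.557474×10⁻⁶, α₂L₂ = 8.77247×10⁻⁷ → Δ(αL) = 6.80227×10⁻⁷ m/K
ΔT = 1.00×10⁻⁴ / 6.80227×10⁻⁷ = 147.010 K, so T = 10.2 + 147.010 = 157.210 °C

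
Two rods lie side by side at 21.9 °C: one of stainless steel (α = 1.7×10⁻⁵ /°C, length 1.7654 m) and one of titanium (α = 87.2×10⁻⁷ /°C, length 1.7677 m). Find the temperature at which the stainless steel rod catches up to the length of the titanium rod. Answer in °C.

T = 179.5 °C

L₁(1 + α₁ΔT) = L₂(1 + α₂ΔT) ⇒ ΔT = (L₂ − L₁)/(α₁L₁ − α₂L₂)
L₂ − L₁ = 1.7677 − 1.7654 = 2.30×10⁻³ m
α₁L₁ − α₂L₂ = 1.7×10⁻⁵×1.7654 − 87.2×10⁻⁷×1.7677 = 1.4597456×10⁻⁵ m/K
ΔT = 2.30×10⁻³ / 1.4597456×10⁻⁵ = 157.562 K
T = 21.9 + 157.562 = 179.462 °C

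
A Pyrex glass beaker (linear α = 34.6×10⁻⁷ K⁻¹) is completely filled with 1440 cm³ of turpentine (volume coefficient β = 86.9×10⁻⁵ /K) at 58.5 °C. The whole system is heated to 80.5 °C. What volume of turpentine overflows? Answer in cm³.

The beaker also expands: β_container ≈ 3α = 1.038×10⁻⁵ /K
Net overflow = V₀(β_liq − 3α_cont)ΔT
β − 3α = 8.69×10⁻⁴ − 1.038×10⁻⁵ = 8.5862×10⁻⁴ /K; ΔT = 22.0 K
ΔV = 1440 × 8.5862×10⁻⁴ × 22.0 = 27.2 cm³

27.2 cm³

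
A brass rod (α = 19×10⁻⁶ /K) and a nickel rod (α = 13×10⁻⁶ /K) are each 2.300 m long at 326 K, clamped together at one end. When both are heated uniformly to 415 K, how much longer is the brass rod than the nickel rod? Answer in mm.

1.23 mm

ΔT = 89 K
brass: ΔL = 19×10⁻⁶ × 2.300 m × 89 = 3.8893×10⁻³ m = 3.8893 mm
nickel: ΔL = 13×10⁻⁶ × 2.300 m × 89 = 2.6611×10⁻³ m = 2.6611 mm
difference = 3.8893 − 2.6611 = 1.2282 mm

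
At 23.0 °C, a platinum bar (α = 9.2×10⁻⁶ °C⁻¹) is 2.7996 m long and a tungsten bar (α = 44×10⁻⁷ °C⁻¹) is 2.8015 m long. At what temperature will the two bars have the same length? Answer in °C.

T = 164.5 °C

L₁(1 + α₁ΔT) = L₂(1 + α₂ΔT) ⇒ ΔT = (L₂ − L₁)/(α₁L₁ − α₂L₂)
L₂ − L₁ = 2.8015 − 2.7996 = 1.90×10⁻³ m
α₁L₁ − α₂L₂ = 9.2×10⁻⁶×2.7996 − 44×10⁻⁷×2.8015 = 1.342972×10⁻⁵ m/K
ΔT = 1.90×10⁻³ / 1.342972×10⁻⁵ = 141.477 K
T = 23.0 + 141.477 = 164.477 °C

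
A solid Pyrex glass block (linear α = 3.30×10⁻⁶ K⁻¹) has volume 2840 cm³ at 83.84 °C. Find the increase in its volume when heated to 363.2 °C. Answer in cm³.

ΔV = 7.85 cm³

Isotropic solid: β ≈ 3α = 9.9×10⁻⁶ /K; ΔT = 279.36 K
ΔV = 3αV₀ΔT = 3(3.30×10⁻⁶)(2840)(279.36) = 7.85 cm³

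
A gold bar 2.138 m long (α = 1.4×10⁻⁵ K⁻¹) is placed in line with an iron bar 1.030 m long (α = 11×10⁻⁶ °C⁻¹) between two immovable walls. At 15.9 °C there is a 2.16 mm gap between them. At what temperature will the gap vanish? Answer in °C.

T = 68.2 °C

α₁L₁ = 2.9932×10⁻⁵ m/K, α₂L₂ = 1.133×10⁻⁵ m/K → total 4.1262×10⁻⁵ m/K
ΔT = g/(α₁L₁+α₂L₂) = 2.16×10⁻³ / 4.1262×10⁻⁵ = 52.348 K
T = 15.9 + 52.348 = 68.248 °C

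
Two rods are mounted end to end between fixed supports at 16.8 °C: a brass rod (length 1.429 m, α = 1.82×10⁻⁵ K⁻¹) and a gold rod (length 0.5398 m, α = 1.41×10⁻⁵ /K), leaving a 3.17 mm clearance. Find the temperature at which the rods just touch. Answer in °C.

T = 111 °C

α₁L₁ = 2.60078×10⁻⁵ m/K, α₂L₂ = 7.61118×10⁻⁶ m/K → total 3.361898×10⁻⁵ m/K
ΔT = g/(α₁L₁+α₂L₂) = 3.17×10⁻³ / 3.361898×10⁻⁵ = 94.29 K
T = 16.8 + 94.29 = 111.09 °C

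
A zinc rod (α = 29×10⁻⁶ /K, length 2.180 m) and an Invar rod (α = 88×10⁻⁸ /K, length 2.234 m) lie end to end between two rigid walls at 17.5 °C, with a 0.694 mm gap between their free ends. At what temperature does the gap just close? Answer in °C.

Gap closes when ΔL₁ + ΔL₂ = 0.694 mm = 6.94×10⁻⁴ m
(α₁L₁ + α₂L₂)ΔT = g
α₁L₁ + α₂L₂ = 29×10⁻⁶×2.180 + 88×10⁻⁸×2.234 = 6.518592×10⁻⁵ m/K
ΔT = 6.94×10⁻⁴ / 6.518592×10⁻⁵ = 10.646 K
T = 17.5 + 10.646 = 28.146 °C

T = 28.1 °C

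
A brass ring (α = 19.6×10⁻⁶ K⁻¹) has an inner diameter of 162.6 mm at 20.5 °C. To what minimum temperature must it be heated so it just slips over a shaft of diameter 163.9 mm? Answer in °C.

T = 428 °C

Required Δd = 163.9 − 162.6 = 1.3 mm
Δd = αd₀ΔT ⇒ ΔT = Δd/(αd₀) = 1.3 / (19.6×10⁻⁶ × 162.6) = 407.91 K
T_min = 20.5 + 407.91 = 428.41 °C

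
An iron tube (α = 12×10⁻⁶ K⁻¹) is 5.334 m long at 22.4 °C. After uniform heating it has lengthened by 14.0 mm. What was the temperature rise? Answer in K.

ΔL = αL₀ΔT ⇒ ΔT = ΔL / (αL₀)
ΔT = 14.0×10⁻³ m / (12×10⁻⁶ × 5.334 m) = 218.72 K

ΔT = 219 K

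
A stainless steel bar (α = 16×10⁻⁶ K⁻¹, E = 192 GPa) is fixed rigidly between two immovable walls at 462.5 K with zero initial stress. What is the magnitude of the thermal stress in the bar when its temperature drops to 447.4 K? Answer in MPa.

Fully constrained: the free strain ε = αΔT is blocked, so σ = Eε = EαΔT.
|ΔT| = 15.1 K
σ = 192×10⁹ × 16×10⁻⁶ × 15.1 = 4.64×10⁷ Pa

σ = 46.4 MPa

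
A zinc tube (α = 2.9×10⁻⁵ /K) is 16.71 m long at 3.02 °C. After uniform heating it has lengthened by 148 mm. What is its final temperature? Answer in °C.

T = 308 °C

ΔL = αL₀ΔT ⇒ ΔT = ΔL / (αL₀)
ΔT = 148×10⁻³ m / (2.9×10⁻⁵ × 16.71 m) = 305.41 K
T = 3.02 + 305.41 = 308.43 °C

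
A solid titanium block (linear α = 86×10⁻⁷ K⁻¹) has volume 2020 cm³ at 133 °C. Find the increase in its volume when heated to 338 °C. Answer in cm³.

Isotropic solid: β ≈ 3α = 2.6×10⁻⁵ /K; ΔT = 205 K
ΔV = 3αV₀ΔT = 3(86×10⁻⁷)(2020)(205) = 10.7 cm³

ΔV = 10.7 cm³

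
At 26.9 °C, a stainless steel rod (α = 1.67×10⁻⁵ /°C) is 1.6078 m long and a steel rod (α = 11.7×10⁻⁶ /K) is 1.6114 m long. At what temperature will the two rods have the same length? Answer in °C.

T = 477.1 °C

Equal length when α₁L₁ΔT − α₂L₂ΔT = L₂ − L₁ = 3.60×10⁻³ m
α₁L₁ = 2.685026×10⁻⁵, α₂L₂ = 1.885338×10⁻⁵ → Δ(αL) = 7.99688×10⁻⁶ m/K
ΔT = 3.60×10⁻³ / 7.99688×10⁻⁶ = 450.176 K, so T = 26.9 + 450.176 = 477.076 °C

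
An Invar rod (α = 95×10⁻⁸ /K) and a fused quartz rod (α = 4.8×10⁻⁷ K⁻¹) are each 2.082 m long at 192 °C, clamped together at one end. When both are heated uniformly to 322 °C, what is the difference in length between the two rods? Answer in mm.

0.127 mm

ΔT = 130 K
Invar: ΔL = 95×10⁻⁸ × 2.082 m × 130 = 2.5713×10⁻⁴ m = 0.25713 mm
fused quartz: ΔL = 4.8×10⁻⁷ × 2.082 m × 130 = 1.2992×10⁻⁴ m = 0.12992 mm
difference = 0.25713 − 0.12992 = 0.12721 mm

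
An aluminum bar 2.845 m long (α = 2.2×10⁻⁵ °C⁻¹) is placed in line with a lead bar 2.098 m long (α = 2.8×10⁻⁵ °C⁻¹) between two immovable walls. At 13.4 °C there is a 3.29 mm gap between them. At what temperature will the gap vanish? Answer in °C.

Gap closes when ΔL₁ + ΔL₂ = 3.29 mm = 3.29×10⁻³ m
(α₁L₁ + α₂L₂)ΔT = g
α₁L₁ + α₂L₂ = 2.2×10⁻⁵×2.845 + 2.8×10⁻⁵×2.098 = 1.21334×10⁻⁴ m/K
ΔT = 3.29×10⁻³ / 1.21334×10⁻⁴ = 27.115 K
T = 13.4 + 27.115 = 40.515 °C

T = 40.5 °C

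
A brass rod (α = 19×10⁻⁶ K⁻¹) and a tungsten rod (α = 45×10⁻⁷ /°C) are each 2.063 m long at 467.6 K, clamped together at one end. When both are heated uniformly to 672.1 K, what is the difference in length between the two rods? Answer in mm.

ΔT = 204.5 K
brass: ΔL = 19×10⁻⁶ × 2.063 m × 204.5 = 8.0158×10⁻³ m = 8.0158 mm
tungsten: ΔL = 45×10⁻⁷ × 2.063 m × 204.5 = 1.8985×10⁻³ m = 1.8985 mm
difference = 8.0158 − 1.8985 = 6.1173 mm

6.12 mm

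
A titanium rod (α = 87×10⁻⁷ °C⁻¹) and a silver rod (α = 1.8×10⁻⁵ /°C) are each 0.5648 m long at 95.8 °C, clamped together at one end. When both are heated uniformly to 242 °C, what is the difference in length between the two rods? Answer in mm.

0.768 mm

ΔT = 146.2 K
titanium: ΔL = 87×10⁻⁷ × 0.5648 m × 146.2 = 7.1839×10⁻⁴ m = 0.71839 mm
silver: ΔL = 1.8×10⁻⁵ × 0.5648 m × 146.2 = 1.4863×10⁻³ m = 1.4863 mm
difference = 1.4863 − 0.71839 = 0.76791 mm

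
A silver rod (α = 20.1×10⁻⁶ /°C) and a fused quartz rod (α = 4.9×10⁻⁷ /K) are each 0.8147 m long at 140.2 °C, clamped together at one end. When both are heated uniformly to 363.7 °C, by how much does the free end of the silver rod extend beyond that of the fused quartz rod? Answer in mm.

3.57 mm

ΔT = 223.5 K
silver: ΔL = 20.1×10⁻⁶ × 0.8147 m × 223.5 = 3.6599×10⁻³ m = 3.6599 mm
fused quartz: ΔL = 4.9×10⁻⁷ × 0.8147 m × 223.5 = 8.9222×10⁻⁵ m = 0.089222 mm
difference = 3.6599 − 0.089222 = 3.570678 mm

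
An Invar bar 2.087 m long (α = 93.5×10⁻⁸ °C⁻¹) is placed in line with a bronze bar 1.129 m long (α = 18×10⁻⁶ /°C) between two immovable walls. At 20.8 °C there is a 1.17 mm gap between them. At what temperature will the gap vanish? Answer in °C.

Gap closes when ΔL₁ + ΔL₂ = 1.17 mm = 1.17×10⁻³ m
(α₁L₁ + α₂L₂)ΔT = g
α₁L₁ + α₂L₂ = 93.5×10⁻⁸×2.087 + 18×10⁻⁶×1.129 = 2.2273345×10⁻⁵ m/K
ΔT = 1.17×10⁻³ / 2.2273345×10⁻⁵ = 52.529 K
T = 20.8 + 52.529 = 73.329 °C

T = 73.3 °C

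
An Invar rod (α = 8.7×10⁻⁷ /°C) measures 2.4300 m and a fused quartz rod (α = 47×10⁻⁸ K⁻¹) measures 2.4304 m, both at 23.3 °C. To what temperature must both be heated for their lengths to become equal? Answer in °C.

T = 434.9 °C

L₁(1 + α₁ΔT) = L₂(1 + α₂ΔT) ⇒ ΔT = (L₂ − L₁)/(α₁L₁ − α₂L₂)
L₂ − L₁ = 2.4304 − 2.4300 = 4.00×10⁻⁴ m
α₁L₁ − α₂L₂ = 8.7×10⁻⁷×2.4300 − 47×10⁻⁸×2.4304 = 9.71812×10⁻⁷ m/K
ΔT = 4.00×10⁻⁴ / 9.71812×10⁻⁷ = 411.602 K
T = 23.3 + 411.602 = 434.902 °C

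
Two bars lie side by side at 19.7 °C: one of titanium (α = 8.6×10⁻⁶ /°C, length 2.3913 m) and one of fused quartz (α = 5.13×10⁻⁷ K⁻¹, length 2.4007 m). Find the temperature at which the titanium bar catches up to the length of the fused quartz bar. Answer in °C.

L₁(1 + α₁ΔT) = L₂(1 + α₂ΔT) ⇒ ΔT = (L₂ − L₁)/(α₁L₁ − α₂L₂)
L₂ − L₁ = 2.4007 − 2.3913 = 9.40×10⁻³ m
α₁L₁ − α₂L₂ = 8.6×10⁻⁶×2.3913 − 5.13×10⁻⁷×2.4007 = 1.93336209×10⁻⁵ m/K
ΔT = 9.40×10⁻³ / 1.93336209×10⁻⁵ = 486.200 K
T = 19.7 + 486.200 = 505.900 °C

T = 505.9 °C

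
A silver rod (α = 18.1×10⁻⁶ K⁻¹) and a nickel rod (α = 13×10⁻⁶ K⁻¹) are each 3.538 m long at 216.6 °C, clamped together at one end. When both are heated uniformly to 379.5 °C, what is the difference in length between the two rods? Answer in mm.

2.94 mm

ΔT = 162.9 K
silver: ΔL = 18.1×10⁻⁶ × 3.538 m × 162.9 = 1.0432×10⁻² m = 10.432 mm
nickel: ΔL = 13×10⁻⁶ × 3.538 m × 162.9 = 7.4924×10⁻³ m = 7.4924 mm
difference = 10.432 − 7.4924 = 2.9396 mm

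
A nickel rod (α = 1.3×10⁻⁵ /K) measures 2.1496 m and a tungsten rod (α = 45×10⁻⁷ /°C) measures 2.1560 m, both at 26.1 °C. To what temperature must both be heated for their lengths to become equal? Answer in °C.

T = 376.9 °C

Equal length when α₁L₁ΔT − α₂L₂ΔT = L₂ − L₁ = 6.40×10⁻³ m
α₁L₁ = 2.79448×10⁻⁵, α₂L₂ = 9.702×10⁻⁶ → Δ(αL) = 1.82428×10⁻⁵ m/K
ΔT = 6.40×10⁻³ / 1.82428×10⁻⁵ = 350.823 K, so T = 26.1 + 350.823 = 376.923 °C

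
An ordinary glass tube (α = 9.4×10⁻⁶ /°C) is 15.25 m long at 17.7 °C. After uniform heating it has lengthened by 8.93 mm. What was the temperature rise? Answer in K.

ΔL = αL₀ΔT ⇒ ΔT = ΔL / (αL₀)
ΔT = 8.93×10⁻³ m / (9.4×10⁻⁶ × 15.25 m) = 62.295 K

ΔT = 62.3 K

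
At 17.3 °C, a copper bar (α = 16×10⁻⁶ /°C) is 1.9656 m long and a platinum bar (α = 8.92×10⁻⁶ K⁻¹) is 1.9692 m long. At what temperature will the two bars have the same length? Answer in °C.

T = 276.6 °C

L₁(1 + α₁ΔT) = L₂(1 + α₂ΔT) ⇒ ΔT = (L₂ − L₁)/(α₁L₁ − α₂L₂)
L₂ − L₁ = 1.9692 − 1.9656 = 3.60×10⁻³ m
α₁L₁ − α₂L₂ = 16×10⁻⁶×1.9656 − 8.92×10⁻⁶×1.9692 = 1.3884336×10⁻⁵ m/K
ΔT = 3.60×10⁻³ / 1.3884336×10⁻⁵ = 259.285 K
T = 17.3 + 259.285 = 276.585 °C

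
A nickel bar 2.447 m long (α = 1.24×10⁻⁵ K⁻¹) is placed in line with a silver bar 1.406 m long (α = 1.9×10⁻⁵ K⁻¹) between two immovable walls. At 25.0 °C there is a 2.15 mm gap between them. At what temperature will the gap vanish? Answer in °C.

T = 62.7 °C

Gap closes when ΔL₁ + ΔL₂ = 2.15 mm = 2.15×10⁻³ m
(α₁L₁ + α₂L₂)ΔT = g
α₁L₁ + α₂L₂ = 1.24×10⁻⁵×2.447 + 1.9×10⁻⁵×1.406 = 5.70568×10⁻⁵ m/K
ΔT = 2.15×10⁻³ / 5.70568×10⁻⁵ = 37.682 K
T = 25.0 + 37.682 = 62.682 °C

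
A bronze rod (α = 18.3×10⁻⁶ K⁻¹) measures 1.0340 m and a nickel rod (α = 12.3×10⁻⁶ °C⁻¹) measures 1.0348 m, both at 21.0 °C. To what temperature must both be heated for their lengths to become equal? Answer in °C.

L₁(1 + α₁ΔT) = L₂(1 + α₂ΔT) ⇒ ΔT = (L₂ − L₁)/(α₁L₁ − α₂L₂)
L₂ − L₁ = 1.0348 − 1.0340 = 8.00×10⁻⁴ m
α₁L₁ − α₂L₂ = 18.3×10⁻⁶×1.0340 − 12.3×10⁻⁶×1.0348 = 6.19416×10⁻⁶ m/K
ΔT = 8.00×10⁻⁴ / 6.19416×10⁻⁶ = 129.154 K
T = 21.0 + 129.154 = 150.154 °C

T = 150.2 °C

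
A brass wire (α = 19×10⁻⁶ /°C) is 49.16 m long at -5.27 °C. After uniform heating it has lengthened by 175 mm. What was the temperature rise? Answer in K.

ΔT = 187 K

ΔL = αL₀ΔT ⇒ ΔT = ΔL / (αL₀)
ΔT = 175×10⁻³ m / (19×10⁻⁶ × 49.16 m) = 187.36 K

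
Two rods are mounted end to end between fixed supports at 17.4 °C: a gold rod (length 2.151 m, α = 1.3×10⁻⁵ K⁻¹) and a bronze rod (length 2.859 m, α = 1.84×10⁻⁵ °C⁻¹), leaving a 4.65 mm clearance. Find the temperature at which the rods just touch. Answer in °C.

T = 75.1 °C

α₁L₁ = 2.7963×10⁻⁵ m/K, α₂L₂ = 5.26056×10⁻⁵ m/K → total 8.05686×10⁻⁵ m/K
ΔT = g/(α₁L₁+α₂L₂) = 4.65×10⁻³ / 8.05686×10⁻⁵ = 57.715 K
T = 17.4 + 57.715 = 75.115 °C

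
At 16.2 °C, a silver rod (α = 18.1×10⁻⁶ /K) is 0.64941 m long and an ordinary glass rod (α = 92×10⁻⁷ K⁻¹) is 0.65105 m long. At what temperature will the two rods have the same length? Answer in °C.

Equal length when α₁L₁ΔT − α₂L₂ΔT = L₂ − L₁ = 1.64×10⁻³ m
α₁L₁ = 1.1754321×10⁻⁵, α₂L₂ = 5.98966×10⁻⁶ → Δ(αL) = 5.764661×10⁻⁶ m/K
ΔT = 1.64×10⁻³ / 5.764661×10⁻⁶ = 284.492 K, so T = 16.2 + 284.492 = 300.692 °C

T = 300.7 °C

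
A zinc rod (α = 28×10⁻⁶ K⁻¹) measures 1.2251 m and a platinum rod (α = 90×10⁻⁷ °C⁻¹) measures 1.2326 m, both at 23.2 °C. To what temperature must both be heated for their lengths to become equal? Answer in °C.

T = 346.3 °C

L₁(1 + α₁ΔT) = L₂(1 + α₂ΔT) ⇒ ΔT = (L₂ − L₁)/(α₁L₁ − α₂L₂)
L₂ − L₁ = 1.2326 − 1.2251 = 7.50×10⁻³ m
α₁L₁ − α₂L₂ = 28×10⁻⁶×1.2251 − 90×10⁻⁷×1.2326 = 2.32094×10⁻⁵ m/K
ΔT = 7.50×10⁻³ / 2.32094×10⁻⁵ = 323.145 K
T = 23.2 + 323.145 = 346.345 °C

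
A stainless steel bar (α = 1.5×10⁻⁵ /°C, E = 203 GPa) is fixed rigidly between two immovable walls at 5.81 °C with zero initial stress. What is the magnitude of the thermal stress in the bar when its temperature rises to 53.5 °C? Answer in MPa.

σ = 145 MPa

Fully constrained: the free strain ε = αΔT is blocked, so σ = Eε = EαΔT.
|ΔT| = 47.69 K
σ = 203×10⁹ × 1.5×10⁻⁵ × 47.69 = 1.45×10⁸ Pa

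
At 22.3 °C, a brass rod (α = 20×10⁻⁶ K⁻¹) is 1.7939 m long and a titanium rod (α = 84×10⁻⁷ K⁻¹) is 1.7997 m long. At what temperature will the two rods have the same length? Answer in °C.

L₁(1 + α₁ΔT) = L₂(1 + α₂ΔT) ⇒ ΔT = (L₂ − L₁)/(α₁L₁ − α₂L₂)
L₂ − L₁ = 1.7997 − 1.7939 = 5.80×10⁻³ m
α₁L₁ − α₂L₂ = 20×10⁻⁶×1.7939 − 84×10⁻⁷×1.7997 = 2.076052×10⁻⁵ m/K
ΔT = 5.80×10⁻³ / 2.076052×10⁻⁵ = 279.376 K
T = 22.3 + 279.376 = 301.676 °C

T = 301.7 °C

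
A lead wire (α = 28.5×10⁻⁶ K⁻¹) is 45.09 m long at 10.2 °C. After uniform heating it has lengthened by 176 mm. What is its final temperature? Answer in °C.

T = 147 °C

ΔL = αL₀ΔT ⇒ ΔT = ΔL / (αL₀)
ΔT = 176×10⁻³ m / (28.5×10⁻⁶ × 45.09 m) = 136.96 K
T = 10.2 + 136.96 = 147.16 °C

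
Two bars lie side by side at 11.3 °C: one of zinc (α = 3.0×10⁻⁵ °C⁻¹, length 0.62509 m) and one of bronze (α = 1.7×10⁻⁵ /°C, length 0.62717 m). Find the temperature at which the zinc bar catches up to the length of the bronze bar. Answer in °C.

L₁(1 + α₁ΔT) = L₂(1 + α₂ΔT) ⇒ ΔT = (L₂ − L₁)/(α₁L₁ − α₂L₂)
L₂ − L₁ = 0.62717 − 0.62509 = 2.08×10⁻³ m
α₁L₁ − α₂L₂ = 3.0×10⁻⁵×0.62509 − 1.7×10⁻⁵×0.62717 = 8.09081×10⁻⁶ m/K
ΔT = 2.08×10⁻³ / 8.09081×10⁻⁶ = 257.082 K
T = 11.3 + 257.082 = 268.382 °C

T = 268.4 °C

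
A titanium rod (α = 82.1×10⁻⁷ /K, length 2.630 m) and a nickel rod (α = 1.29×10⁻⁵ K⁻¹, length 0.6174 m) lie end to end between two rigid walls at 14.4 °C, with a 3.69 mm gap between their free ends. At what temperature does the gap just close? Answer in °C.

T = 139 °C

Gap closes when ΔL₁ + ΔL₂ = 3.69 mm = 3.69×10⁻³ m
(α₁L₁ + α₂L₂)ΔT = g
α₁L₁ + α₂L₂ = 82.1×10⁻⁷×2.630 + 1.29×10⁻⁵×0.6174 = 2.955676×10⁻⁵ m/K
ΔT = 3.69×10⁻³ / 2.955676×10⁻⁵ = 124.84 K
T = 14.4 + 124.84 = 139.24 °C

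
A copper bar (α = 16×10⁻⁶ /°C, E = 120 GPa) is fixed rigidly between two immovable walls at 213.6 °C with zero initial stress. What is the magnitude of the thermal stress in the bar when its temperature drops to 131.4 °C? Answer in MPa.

Fully constrained: the free strain ε = αΔT is blocked, so σ = Eε = EαΔT.
|ΔT| = 82.2 K
σ = 120×10⁹ × 16×10⁻⁶ × 82.2 = 1.58×10⁸ Pa

σ = 158 MPa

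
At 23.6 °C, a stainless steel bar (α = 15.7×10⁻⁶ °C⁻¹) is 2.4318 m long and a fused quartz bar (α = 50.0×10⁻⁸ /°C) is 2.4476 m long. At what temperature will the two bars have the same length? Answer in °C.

L₁(1 + α₁ΔT) = L₂(1 + α₂ΔT) ⇒ ΔT = (L₂ − L₁)/(α₁L₁ − α₂L₂)
L₂ − L₁ = 2.4476 − 2.4318 = 1.58×10⁻² m
α₁L₁ − α₂L₂ = 15.7×10⁻⁶×2.4318 − 50.0×10⁻⁸×2.4476 = 3.695546×10⁻⁵ m/K
ΔT = 1.58×10⁻² / 3.695546×10⁻⁵ = 427.542 K
T = 23.6 + 427.542 = 451.142 °C

T = 451.1 °C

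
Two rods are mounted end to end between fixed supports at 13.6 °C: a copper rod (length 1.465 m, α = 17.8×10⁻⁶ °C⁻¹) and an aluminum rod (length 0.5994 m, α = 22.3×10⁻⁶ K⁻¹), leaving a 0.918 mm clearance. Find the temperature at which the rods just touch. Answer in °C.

T = 36.9 °C

α₁L₁ = 2.6077×10⁻⁵ m/K, α₂L₂ = 1.336662×10⁻⁵ m/K → total 3.944362×10⁻⁵ m/K
ΔT = g/(α₁L₁+α₂L₂) = 9.18×10⁻⁴ / 3.944362×10⁻⁵ = 23.274 K
T = 13.6 + 23.274 = 36.874 °C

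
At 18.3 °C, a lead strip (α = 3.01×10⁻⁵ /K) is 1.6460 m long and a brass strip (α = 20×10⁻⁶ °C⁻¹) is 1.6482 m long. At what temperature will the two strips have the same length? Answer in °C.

Equal length when α₁L₁ΔT − α₂L₂ΔT = L₂ − L₁ = 2.20×10⁻³ m
α₁L₁ = 4.95446×10⁻⁵, α₂L₂ = 3.2964×10⁻⁵ → Δ(αL) = 1.65806×10⁻⁵ m/K
ΔT = 2.20×10⁻³ / 1.65806×10⁻⁵ = 132.685 K, so T = 18.3 + 132.685 = 150.985 °C

T = 151.0 °C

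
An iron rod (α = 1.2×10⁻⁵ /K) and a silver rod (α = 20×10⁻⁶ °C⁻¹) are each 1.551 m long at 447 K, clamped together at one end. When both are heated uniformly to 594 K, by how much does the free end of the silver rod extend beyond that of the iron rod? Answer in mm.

ΔT = 147 K
iron: ΔL = 1.2×10⁻⁵ × 1.551 m × 147 = 2.7360×10⁻³ m = 2.7360 mm
silver: ΔL = 20×10⁻⁶ × 1.551 m × 147 = 4.5599×10⁻³ m = 4.5599 mm
difference = 4.5599 − 2.7360 = 1.8239 mm

1.82 mm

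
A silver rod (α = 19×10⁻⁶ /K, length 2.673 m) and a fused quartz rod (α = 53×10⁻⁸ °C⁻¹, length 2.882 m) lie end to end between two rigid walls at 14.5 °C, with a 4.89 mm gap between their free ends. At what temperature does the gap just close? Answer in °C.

T = 108 °C

Gap closes when ΔL₁ + ΔL₂ = 4.89 mm = 4.89×10⁻³ m
(α₁L₁ + α₂L₂)ΔT = g
α₁L₁ + α₂L₂ = 19×10⁻⁶×2.673 + 53×10⁻⁸×2.882 = 5.231446×10⁻⁵ m/K
ΔT = 4.89×10⁻³ / 5.231446×10⁻⁵ = 93.47 K
T = 14.5 + 93.47 = 107.97 °C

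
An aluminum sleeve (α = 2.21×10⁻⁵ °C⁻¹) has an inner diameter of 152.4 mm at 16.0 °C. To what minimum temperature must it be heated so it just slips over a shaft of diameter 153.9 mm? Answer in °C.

T = 461 °C

Required Δd = 153.9 − 152.4 = 1.5 mm
Δd = αd₀ΔT ⇒ ΔT = Δd/(αd₀) = 1.5 / (2.21×10⁻⁵ × 152.4) = 445.36 K
T_min = 16.0 + 445.36 = 461.36 °C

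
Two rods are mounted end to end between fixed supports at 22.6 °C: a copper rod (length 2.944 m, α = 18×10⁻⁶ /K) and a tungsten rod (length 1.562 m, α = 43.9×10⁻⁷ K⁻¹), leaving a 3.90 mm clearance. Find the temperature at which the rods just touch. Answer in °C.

α₁L₁ = 5.2992×10⁻⁵ m/K, α₂L₂ = 6.85718×10⁻⁶ m/K → total 5.984918×10⁻⁵ m/K
ΔT = g/(α₁L₁+α₂L₂) = 3.90×10⁻³ / 5.984918×10⁻⁵ = 65.164 K
T = 22.6 + 65.164 = 87.764 °C

T = 87.8 °C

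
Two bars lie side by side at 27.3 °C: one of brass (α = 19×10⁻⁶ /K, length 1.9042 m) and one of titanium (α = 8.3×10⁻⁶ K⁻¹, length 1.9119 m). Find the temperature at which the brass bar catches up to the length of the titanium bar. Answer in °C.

Equal length when α₁L₁ΔT − α₂L₂ΔT = L₂ − L₁ = 7.70×10⁻³ m
α₁L₁ = 3.61798×10⁻⁵, α₂L₂ = 1.586877×10⁻⁵ → Δ(αL) = 2.031103×10⁻⁵ m/K
ΔT = 7.70×10⁻³ / 2.031103×10⁻⁵ = 379.104 K, so T = 27.3 + 379.104 = 406.404 °C

T = 406.4 °C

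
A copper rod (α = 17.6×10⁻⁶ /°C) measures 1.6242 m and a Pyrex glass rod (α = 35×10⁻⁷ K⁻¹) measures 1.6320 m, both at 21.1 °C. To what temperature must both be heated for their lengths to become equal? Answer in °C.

L₁(1 + α₁ΔT) = L₂(1 + α₂ΔT) ⇒ ΔT = (L₂ − L₁)/(α₁L₁ − α₂L₂)
L₂ − L₁ = 1.6320 − 1.6242 = 7.80×10⁻³ m
α₁L₁ − α₂L₂ = 17.6×10⁻⁶×1.6242 − 35×10⁻⁷×1.6320 = 2.287392×10⁻⁵ m/K
ΔT = 7.80×10⁻³ / 2.287392×10⁻⁵ = 341.000 K
T = 21.1 + 341.000 = 362.100 °C

T = 362.1 °C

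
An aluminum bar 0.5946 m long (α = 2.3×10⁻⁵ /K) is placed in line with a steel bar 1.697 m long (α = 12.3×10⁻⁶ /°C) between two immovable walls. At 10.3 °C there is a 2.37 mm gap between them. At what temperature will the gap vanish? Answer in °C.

T = 78.9 °C

α₁L₁ = 1.36758×10⁻⁵ m/K, α₂L₂ = 2.08731×10⁻⁵ m/K → total 3.45489×10⁻⁵ m/K
ΔT = g/(α₁L₁+α₂L₂) = 2.37×10⁻³ / 3.45489×10⁻⁵ = 68.598 K
T = 10.3 + 68.598 = 78.898 °C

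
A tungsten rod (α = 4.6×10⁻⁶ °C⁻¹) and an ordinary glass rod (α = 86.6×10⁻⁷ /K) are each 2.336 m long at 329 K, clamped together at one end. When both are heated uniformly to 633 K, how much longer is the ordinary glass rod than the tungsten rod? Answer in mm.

ΔT = 304 K
tungsten: ΔL = 4.6×10⁻⁶ × 2.336 m × 304 = 3.2667×10⁻³ m = 3.2667 mm
ordinary glass: ΔL = 86.6×10⁻⁷ × 2.336 m × 304 = 6.1498×10⁻³ m = 6.1498 mm
difference = 6.1498 − 3.2667 = 2.8831 mm

2.88 mm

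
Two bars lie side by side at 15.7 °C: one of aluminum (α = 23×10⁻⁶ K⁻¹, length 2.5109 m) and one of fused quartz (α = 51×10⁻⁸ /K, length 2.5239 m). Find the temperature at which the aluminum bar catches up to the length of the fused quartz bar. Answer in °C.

T = 245.9 °C

L₁(1 + α₁ΔT) = L₂(1 + α₂ΔT) ⇒ ΔT = (L₂ − L₁)/(α₁L₁ − α₂L₂)
L₂ − L₁ = 2.5239 − 2.5109 = 1.30×10⁻² m
α₁L₁ − α₂L₂ = 23×10⁻⁶×2.5109 − 51×10⁻⁸×2.5239 = 5.6463511×10⁻⁵ m/K
ΔT = 1.30×10⁻² / 5.6463511×10⁻⁵ = 230.237 K
T = 15.7 + 230.237 = 245.937 °C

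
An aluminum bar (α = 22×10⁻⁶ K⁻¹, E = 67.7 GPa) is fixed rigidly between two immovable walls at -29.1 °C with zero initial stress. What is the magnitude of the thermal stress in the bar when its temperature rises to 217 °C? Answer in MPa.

Fully constrained: the free strain ε = αΔT is blocked, so σ = Eε = EαΔT.
|ΔT| = 246.1 K
σ = 67.7×10⁹ × 22×10⁻⁶ × 246.1 = 3.67×10⁸ Pa

σ = 367 MPa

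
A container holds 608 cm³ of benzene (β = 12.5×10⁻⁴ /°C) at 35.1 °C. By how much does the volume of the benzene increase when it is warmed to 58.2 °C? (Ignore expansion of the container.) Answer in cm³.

ΔV = 17.6 cm³

|ΔT| = |58.2 − 35.1| = 23.1 K
ΔV = βV₀ΔT = (12.5×10⁻⁴)(608)(23.1) = 17.6 cm³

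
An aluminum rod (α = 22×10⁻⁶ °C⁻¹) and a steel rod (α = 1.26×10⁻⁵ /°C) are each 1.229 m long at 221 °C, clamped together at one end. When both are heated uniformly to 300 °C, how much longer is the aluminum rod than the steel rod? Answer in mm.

0.913 mm

ΔT = 79 K
aluminum: ΔL = 22×10⁻⁶ × 1.229 m × 79 = 2.1360×10⁻³ m = 2.1360 mm
steel: ΔL = 1.26×10⁻⁵ × 1.229 m × 79 = 1.2233×10⁻³ m = 1.2233 mm
difference = 2.1360 − 1.2233 = 0.9127 mm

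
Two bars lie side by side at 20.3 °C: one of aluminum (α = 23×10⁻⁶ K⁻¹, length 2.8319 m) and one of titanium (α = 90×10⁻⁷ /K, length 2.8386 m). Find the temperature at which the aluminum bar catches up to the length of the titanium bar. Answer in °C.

T = 189.6 °C

L₁(1 + α₁ΔT) = L₂(1 + α₂ΔT) ⇒ ΔT = (L₂ − L₁)/(α₁L₁ − α₂L₂)
L₂ − L₁ = 2.8386 − 2.8319 = 6.70×10⁻³ m
α₁L₁ − α₂L₂ = 23×10⁻⁶×2.8319 − 90×10⁻⁷×2.8386 = 3.95863×10⁻⁵ m/K
ΔT = 6.70×10⁻³ / 3.95863×10⁻⁵ = 169.250 K
T = 20.3 + 169.250 = 189.550 °C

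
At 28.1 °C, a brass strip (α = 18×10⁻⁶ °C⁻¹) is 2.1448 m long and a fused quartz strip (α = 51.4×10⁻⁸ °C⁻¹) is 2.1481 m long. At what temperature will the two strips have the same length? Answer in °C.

T = 116.1 °C

L₁(1 + α₁ΔT) = L₂(1 + α₂ΔT) ⇒ ΔT = (L₂ − L₁)/(α₁L₁ − α₂L₂)
L₂ − L₁ = 2.1481 − 2.1448 = 3.30×10⁻³ m
α₁L₁ − α₂L₂ = 18×10⁻⁶×2.1448 − 51.4×10⁻⁸×2.1481 = 3.75022766×10⁻⁵ m/K
ΔT = 3.30×10⁻³ / 3.75022766×10⁻⁵ = 87.995 K
T = 28.1 + 87.995 = 116.095 °C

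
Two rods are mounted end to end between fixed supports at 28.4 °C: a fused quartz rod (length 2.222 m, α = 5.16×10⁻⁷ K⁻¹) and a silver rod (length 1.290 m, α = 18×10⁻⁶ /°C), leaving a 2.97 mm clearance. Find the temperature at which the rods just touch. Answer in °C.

Gap closes when ΔL₁ + ΔL₂ = 2.97 mm = 2.97×10⁻³ m
(α₁L₁ + α₂L₂)ΔT = g
α₁L₁ + α₂L₂ = 5.16×10⁻⁷×2.222 + 18×10⁻⁶×1.290 = 2.4366552×10⁻⁵ m/K
ΔT = 2.97×10⁻³ / 2.4366552×10⁻⁵ = 121.89 K
T = 28.4 + 121.89 = 150.29 °C

T = 150 °C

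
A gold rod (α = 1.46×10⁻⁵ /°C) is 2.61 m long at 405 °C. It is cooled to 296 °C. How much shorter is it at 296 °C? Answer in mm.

ΔL = 4.15 mm

|ΔT| = |296 − 405| = 109 K
ΔL = αL₀ΔT = (1.46×10⁻⁵)(2.61)(109) = 4.15×10⁻³ m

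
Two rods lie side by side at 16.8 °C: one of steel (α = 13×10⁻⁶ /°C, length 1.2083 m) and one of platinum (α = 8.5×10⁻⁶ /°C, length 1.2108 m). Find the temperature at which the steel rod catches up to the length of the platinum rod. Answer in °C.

L₁(1 + α₁ΔT) = L₂(1 + α₂ΔT) ⇒ ΔT = (L₂ − L₁)/(α₁L₁ − α₂L₂)
L₂ − L₁ = 1.2108 − 1.2083 = 2.50×10⁻³ m
α₁L₁ − α₂L₂ = 13×10⁻⁶×1.2083 − 8.5×10⁻⁶×1.2108 = 5.4161×10⁻⁶ m/K
ΔT = 2.50×10⁻³ / 5.4161×10⁻⁶ = 461.587 K
T = 16.8 + 461.587 = 478.387 °C

T = 478.4 °C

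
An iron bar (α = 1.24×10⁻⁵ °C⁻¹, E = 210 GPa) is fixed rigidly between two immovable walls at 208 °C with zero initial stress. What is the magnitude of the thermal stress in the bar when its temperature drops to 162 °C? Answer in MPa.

Fully constrained: the free strain ε = αΔT is blocked, so σ = Eε = EαΔT.
|ΔT| = 46 K
σ = 210×10⁹ × 1.24×10⁻⁵ × 46 = 1.20×10⁸ Pa

σ = 120 MPa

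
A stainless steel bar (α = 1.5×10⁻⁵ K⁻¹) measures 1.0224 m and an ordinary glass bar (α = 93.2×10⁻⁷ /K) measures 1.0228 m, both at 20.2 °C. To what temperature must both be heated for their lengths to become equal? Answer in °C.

T = 89.12 °C

L₁(1 + α₁ΔT) = L₂(1 + α₂ΔT) ⇒ ΔT = (L₂ − L₁)/(α₁L₁ − α₂L₂)
L₂ − L₁ = 1.0228 − 1.0224 = 4.00×10⁻⁴ m
α₁L₁ − α₂L₂ = 1.5×10⁻⁵×1.0224 − 93.2×10⁻⁷×1.0228 = 5.803504×10⁻⁶ m/K
ΔT = 4.00×10⁻⁴ / 5.803504×10⁻⁶ = 68.9239 K
T = 20.2 + 68.9239 = 89.1239 °C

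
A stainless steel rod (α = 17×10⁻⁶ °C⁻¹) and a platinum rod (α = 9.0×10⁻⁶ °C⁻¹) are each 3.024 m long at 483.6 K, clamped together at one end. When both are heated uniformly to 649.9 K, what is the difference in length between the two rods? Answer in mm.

4.02 mm

ΔT = 166.3 K
stainless steel: ΔL = 17×10⁻⁶ × 3.024 m × 166.3 = 8.5492×10⁻³ m = 8.5492 mm
platinum: ΔL = 9.0×10⁻⁶ × 3.024 m × 166.3 = 4.5260×10⁻³ m = 4.5260 mm
difference = 8.5492 − 4.5260 = 4.0232 mm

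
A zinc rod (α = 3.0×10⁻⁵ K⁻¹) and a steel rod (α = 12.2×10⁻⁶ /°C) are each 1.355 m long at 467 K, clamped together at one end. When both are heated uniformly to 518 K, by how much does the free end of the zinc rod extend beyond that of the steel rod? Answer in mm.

ΔT = 51 K
zinc: ΔL = 3.0×10⁻⁵ × 1.355 m × 51 = 2.0732×10⁻³ m = 2.0732 mm
steel: ΔL = 12.2×10⁻⁶ × 1.355 m × 51 = 8.4308×10⁻⁴ m = 0.84308 mm
difference = 2.0732 − 0.84308 = 1.23012 mm

1.23 mm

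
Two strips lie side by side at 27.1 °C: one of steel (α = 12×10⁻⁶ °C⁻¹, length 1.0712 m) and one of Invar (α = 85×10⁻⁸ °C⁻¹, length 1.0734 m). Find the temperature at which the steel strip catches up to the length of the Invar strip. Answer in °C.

Equal length when α₁L₁ΔT − α₂L₂ΔT = L₂ − L₁ = 2.20×10⁻³ m
α₁L₁ = 1.28544×10⁻⁵, α₂L₂ = 9.1239×10⁻⁷ → Δ(αL) = 1.194201×10⁻⁵ m/K
ΔT = 2.20×10⁻³ / 1.194201×10⁻⁵ = 184.224 K, so T = 27.1 + 184.224 = 211.324 °C

T = 211.3 °C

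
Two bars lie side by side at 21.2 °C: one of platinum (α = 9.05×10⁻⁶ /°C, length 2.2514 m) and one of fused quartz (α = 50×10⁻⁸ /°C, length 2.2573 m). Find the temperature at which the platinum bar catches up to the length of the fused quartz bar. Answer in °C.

T = 327.7 °C

Equal length when α₁L₁ΔT − α₂L₂ΔT = L₂ − L₁ = 5.90×10⁻³ m
α₁L₁ = 2.037517×10⁻⁵, α₂L₂ = 1.12865×10⁻⁶ → Δ(αL) = 1.924652×10⁻⁵ m/K
ΔT = 5.90×10⁻³ / 1.924652×10⁻⁵ = 306.549 K, so T = 21.2 + 306.549 = 327.749 °C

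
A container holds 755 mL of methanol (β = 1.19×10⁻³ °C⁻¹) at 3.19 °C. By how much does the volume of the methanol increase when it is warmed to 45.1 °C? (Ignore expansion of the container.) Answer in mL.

|ΔT| = |45.1 − 3.19| = 41.91 K
ΔV = βV₀ΔT = (1.19×10⁻³)(755)(41.91) = 37.7 mL

ΔV = 37.7 mL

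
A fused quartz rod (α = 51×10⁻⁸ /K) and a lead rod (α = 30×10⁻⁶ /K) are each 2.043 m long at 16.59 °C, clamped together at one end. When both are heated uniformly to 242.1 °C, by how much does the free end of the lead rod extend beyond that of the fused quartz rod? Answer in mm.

13.6 mm

ΔT = 225.51 K
fused quartz: ΔL = 51×10⁻⁸ × 2.043 m × 225.51 = 2.3497×10⁻⁴ m = 0.23497 mm
lead: ΔL = 30×10⁻⁶ × 2.043 m × 225.51 = 1.3822×10⁻² m = 13.822 mm
difference = 13.822 − 0.23497 = 13.58703 mm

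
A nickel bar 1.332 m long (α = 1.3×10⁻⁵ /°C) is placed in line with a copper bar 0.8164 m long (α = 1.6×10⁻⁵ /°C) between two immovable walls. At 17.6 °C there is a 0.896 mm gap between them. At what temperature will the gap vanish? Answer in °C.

α₁L₁ = 1.7316×10⁻⁵ m/K, α₂L₂ = 1.30624×10⁻⁵ m/K → total 3.03784×10⁻⁵ m/K
ΔT = g/(α₁L₁+α₂L₂) = 8.96×10⁻⁴ / 3.03784×10⁻⁵ = 29.495 K
T = 17.6 + 29.495 = 47.095 °C

T = 47.1 °C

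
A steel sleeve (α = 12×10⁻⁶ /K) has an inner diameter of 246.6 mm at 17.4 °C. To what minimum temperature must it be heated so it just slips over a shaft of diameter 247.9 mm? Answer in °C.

T = 457 °C

Required Δd = 247.9 − 246.6 = 1.3 mm
Δd = αd₀ΔT ⇒ ΔT = Δd/(αd₀) = 1.3 / (12×10⁻⁶ × 246.6) = 439.31 K
T_min = 17.4 + 439.31 = 456.71 °C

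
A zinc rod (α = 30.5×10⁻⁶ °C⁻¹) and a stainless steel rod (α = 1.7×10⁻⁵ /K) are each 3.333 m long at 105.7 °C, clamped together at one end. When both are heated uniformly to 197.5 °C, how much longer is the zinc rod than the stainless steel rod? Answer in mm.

ΔT = 91.8 K
zinc: ΔL = 30.5×10⁻⁶ × 3.333 m × 91.8 = 9.3321×10⁻³ m = 9.3321 mm
stainless steel: ΔL = 1.7×10⁻⁵ × 3.333 m × 91.8 = 5.2015×10⁻³ m = 5.2015 mm
difference = 9.3321 − 5.2015 = 4.1306 mm

4.13 mm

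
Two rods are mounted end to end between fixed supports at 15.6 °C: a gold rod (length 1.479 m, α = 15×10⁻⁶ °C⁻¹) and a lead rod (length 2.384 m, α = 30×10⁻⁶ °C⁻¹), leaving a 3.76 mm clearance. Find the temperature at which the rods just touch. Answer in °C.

T = 55.7 °C

Gap closes when ΔL₁ + ΔL₂ = 3.76 mm = 3.76×10⁻³ m
(α₁L₁ + α₂L₂)ΔT = g
α₁L₁ + α₂L₂ = 15×10⁻⁶×1.479 + 30×10⁻⁶×2.384 = 9.3705×10⁻⁵ m/K
ΔT = 3.76×10⁻³ / 9.3705×10⁻⁵ = 40.126 K
T = 15.6 + 40.126 = 55.726 °C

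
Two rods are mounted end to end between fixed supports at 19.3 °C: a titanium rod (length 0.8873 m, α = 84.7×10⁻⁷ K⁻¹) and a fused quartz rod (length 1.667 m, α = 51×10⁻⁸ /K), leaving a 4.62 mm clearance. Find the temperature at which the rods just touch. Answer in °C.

Gap closes when ΔL₁ + ΔL₂ = 4.62 mm = 4.62×10⁻³ m
(α₁L₁ + α₂L₂)ΔT = g
α₁L₁ + α₂L₂ = 84.7×10⁻⁷×0.8873 + 51×10⁻⁸×1.667 = 8.365601×10⁻⁶ m/K
ΔT = 4.62×10⁻³ / 8.365601×10⁻⁶ = 552.26 K
T = 19.3 + 552.26 = 571.56 °C

T = 572 °C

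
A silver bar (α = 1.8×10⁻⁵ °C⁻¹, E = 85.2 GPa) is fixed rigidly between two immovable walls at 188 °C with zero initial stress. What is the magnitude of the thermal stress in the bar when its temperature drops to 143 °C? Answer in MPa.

Fully constrained: the free strain ε = αΔT is blocked, so σ = Eε = EαΔT.
|ΔT| = 45 K
σ = 85.2×10⁹ × 1.8×10⁻⁵ × 45 = 6.90×10⁷ Pa

σ = 69.0 MPa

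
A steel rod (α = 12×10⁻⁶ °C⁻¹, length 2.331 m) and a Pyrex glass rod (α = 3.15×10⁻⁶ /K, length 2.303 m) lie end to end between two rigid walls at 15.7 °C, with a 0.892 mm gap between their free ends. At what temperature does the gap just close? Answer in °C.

T = 41.0 °C

Gap closes when ΔL₁ + ΔL₂ = 0.892 mm = 8.92×10⁻⁴ m
(α₁L₁ + α₂L₂)ΔT = g
α₁L₁ + α₂L₂ = 12×10⁻⁶×2.331 + 3.15×10⁻⁶×2.303 = 3.522645×10⁻⁵ m/K
ΔT = 8.92×10⁻⁴ / 3.522645×10⁻⁵ = 25.322 K
T = 15.7 + 25.322 = 41.022 °C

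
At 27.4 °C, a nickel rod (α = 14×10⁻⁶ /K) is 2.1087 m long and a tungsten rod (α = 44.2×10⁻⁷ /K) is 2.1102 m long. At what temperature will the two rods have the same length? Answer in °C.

Equal length when α₁L₁ΔT − α₂L₂ΔT = L₂ − L₁ = 1.50×10⁻³ m
α₁L₁ = 2.95218×10⁻⁵, α₂L₂ = 9.327084×10⁻⁶ → Δ(αL) = 2.0194716×10⁻⁵ m/K
ΔT = 1.50×10⁻³ / 2.0194716×10⁻⁵ = 74.277 K, so T = 27.4 + 74.277 = 101.677 °C

T = 101.7 °C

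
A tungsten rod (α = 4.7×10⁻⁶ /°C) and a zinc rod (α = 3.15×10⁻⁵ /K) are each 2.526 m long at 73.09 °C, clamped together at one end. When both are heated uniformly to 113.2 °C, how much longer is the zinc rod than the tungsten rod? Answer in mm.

ΔT = 40.11 K
tungsten: ΔL = 4.7×10⁻⁶ × 2.526 m × 40.11 = 4.7619×10⁻⁴ m = 0.47619 mm
zinc: ΔL = 3.15×10⁻⁵ × 2.526 m × 40.11 = 3.1915×10⁻³ m = 3.1915 mm
difference = 3.1915 − 0.47619 = 2.71531 mm

2.72 mm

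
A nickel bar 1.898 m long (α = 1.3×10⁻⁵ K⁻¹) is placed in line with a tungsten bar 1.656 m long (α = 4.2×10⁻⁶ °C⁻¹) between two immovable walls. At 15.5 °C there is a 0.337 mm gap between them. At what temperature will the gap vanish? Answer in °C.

α₁L₁ = 2.4674×10⁻⁵ m/K, α₂L₂ = 6.9552×10⁻⁶ m/K → total 3.16292×10⁻⁵ m/K
ΔT = g/(α₁L₁+α₂L₂) = 3.37×10⁻⁴ / 3.16292×10⁻⁵ = 10.655 K
T = 15.5 + 10.655 = 26.155 °C

T = 26.2 °C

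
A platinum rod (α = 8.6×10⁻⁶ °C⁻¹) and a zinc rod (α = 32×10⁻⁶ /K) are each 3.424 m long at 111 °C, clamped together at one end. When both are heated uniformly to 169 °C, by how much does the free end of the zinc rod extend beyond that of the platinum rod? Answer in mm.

4.65 mm

ΔT = 58 K
platinum: ΔL = 8.6×10⁻⁶ × 3.424 m × 58 = 1.7079×10⁻³ m = 1.7079 mm
zinc: ΔL = 32×10⁻⁶ × 3.424 m × 58 = 6.3549×10⁻³ m = 6.3549 mm
difference = 6.3549 − 1.7079 = 4.6470 mm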